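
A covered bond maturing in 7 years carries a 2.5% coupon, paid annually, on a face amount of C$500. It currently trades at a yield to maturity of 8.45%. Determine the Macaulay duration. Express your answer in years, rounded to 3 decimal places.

Periodic yield y = 0.0845. Discount each cash flow and weight by its year:
  t   CF        PV=CF/(1+0.0845)^t    t·PV
  1        12.50        11.5260        11.5260
  2        12.50        10.6280        21.2560
  3        12.50         9.7999        29.3997
  4        12.50         9.0363        36.1453
  5        12.50         8.3322        41.6612
  6        12.50         7.6830        46.0982
  7       512.50       290.4604     2,033.2230
  Σ                    347.4660     2,219.3094
Price P = Σ PV = 347.4660.
Macaulay duration = Σ(t·PV) / P = 2,219.3094 / 347.4660 = 6.38713 years.

6.387 years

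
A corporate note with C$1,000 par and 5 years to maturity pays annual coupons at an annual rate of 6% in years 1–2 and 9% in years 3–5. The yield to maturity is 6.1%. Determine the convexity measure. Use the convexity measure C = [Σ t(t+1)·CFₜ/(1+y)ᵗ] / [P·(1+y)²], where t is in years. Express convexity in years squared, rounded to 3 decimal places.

22.546

With y = 0.061:
  t   CF        PV=CF/(1+0.061)^t    t·PV        t(t+1)·PV
  1        60.00        56.5504        56.5504         113.1008
  2        60.00        53.2992       106.5983         319.7950
  3        90.00        75.3523       226.0568         904.2273
  4        90.00        71.0201       284.0802       1,420.4010
  5     1,090.00       810.6802     4,053.4011      24,320.4067
  Σ                  1,066.9021     4,726.6869      27,077.9309
P = 1,066.9021.
Convexity = Σ t(t+1)·PV / [P·(1+y)²] = 27,077.9309 / (1,066.9021 × 1.125721) = 22.54551.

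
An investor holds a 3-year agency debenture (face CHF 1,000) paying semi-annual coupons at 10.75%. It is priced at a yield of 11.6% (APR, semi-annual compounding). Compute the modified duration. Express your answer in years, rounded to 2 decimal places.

Periodic yield y = 0.058. First find Macaulay duration:
  t   CF        PV=CF/(1+0.058)^t    t·PV
  1        53.75        50.8034        50.8034
  2        53.75        48.0183        96.0367
  3        53.75        45.3860       136.1579
  4        53.75        42.8979       171.5915
  5        53.75        40.5462       202.7310
  6     1,053.75       751.3176     4,507.9058
  Σ                    978.9694     5,165.2262
P = 978.9694; Macaulay duration = 5,165.2262 / 978.9694 = 5.27619 half-year periods = 2.63809 years.
Modified duration = D_Mac / (1 + y) = 2.63809 / 1.058 = 2.49347 years.

2.49 years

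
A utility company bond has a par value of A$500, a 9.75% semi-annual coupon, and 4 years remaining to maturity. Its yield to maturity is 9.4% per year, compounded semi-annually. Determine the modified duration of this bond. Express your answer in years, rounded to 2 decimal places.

Periodic yield y = 0.047. First find Macaulay duration:
  t   CF        PV=CF/(1+0.047)^t    t·PV
  1       24.375        23.2808        23.2808
  2       24.375        22.2357        44.4714
  3       24.375        21.2376        63.7127
  4       24.375        20.2842        81.1368
  5       24.375        19.3736        96.8682
  6       24.375        18.5040       111.0237
  7       24.375        17.6733       123.7132
  8      524.375       363.1353     2,905.0828
  Σ                    505.7245     3,449.2896
P = 505.7245; Macaulay duration = 3,449.2896 / 505.7245 = 6.82049 half-year periods = 3.41025 years.
Modified duration = D_Mac / (1 + y) = 3.41025 / 1.047 = 3.25716 years.

3.26 years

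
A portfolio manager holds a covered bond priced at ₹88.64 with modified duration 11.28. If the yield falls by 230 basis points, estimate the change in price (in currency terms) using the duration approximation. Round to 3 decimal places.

Duration approximation: ΔP/P ≈ -D_mod · Δy = -11.28 × (-0.023) = +0.259440.
ΔP ≈ 88.64 × (+0.259440) = +22.9967616.

+₹22.997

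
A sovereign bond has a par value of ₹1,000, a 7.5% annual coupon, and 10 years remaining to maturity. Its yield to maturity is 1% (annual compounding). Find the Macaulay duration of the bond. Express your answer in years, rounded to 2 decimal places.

7.99 years

Periodic yield y = 0.01. Discount each cash flow and weight by its year:
  t   CF        PV=CF/(1+0.01)^t    t·PV
  1        75.00        74.2574        74.2574
  2        75.00        73.5222       147.0444
  3        75.00        72.7943       218.3828
  4        75.00        72.0735       288.2941
  5        75.00        71.3599       356.7996
  6        75.00        70.6534       423.9204
  7        75.00        69.9539       489.6770
  8        75.00        69.2612       554.0899
  9        75.00        68.5755       617.1794
  10    1,075.00       973.1835     9,731.8348
  Σ                  1,615.6348    12,901.4798
Price P = Σ PV = 1,615.6348.
Macaulay duration = Σ(t·PV) / P = 12,901.4798 / 1,615.6348 = 7.98539 years.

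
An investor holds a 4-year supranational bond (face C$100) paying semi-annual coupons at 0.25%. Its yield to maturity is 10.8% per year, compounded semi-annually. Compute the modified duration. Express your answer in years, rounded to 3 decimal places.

Periodic yield y = 0.054. First find Macaulay duration:
  t   CF        PV=CF/(1+0.054)^t    t·PV
  1        0.125         0.1186         0.1186
  2        0.125         0.1125         0.2250
  3        0.125         0.1068         0.3203
  4        0.125         0.1013         0.4051
  5        0.125         0.0961         0.4805
  6        0.125         0.0912         0.5470
  7        0.125         0.0865         0.6055
  8      100.125        65.7382       525.9054
  Σ                     66.4511       528.6075
P = 66.4511; Macaulay duration = 528.6075 / 66.4511 = 7.95483 half-year periods = 3.97742 years.
Modified duration = D_Mac / (1 + y) = 3.97742 / 1.054 = 3.77364 years.

3.774 years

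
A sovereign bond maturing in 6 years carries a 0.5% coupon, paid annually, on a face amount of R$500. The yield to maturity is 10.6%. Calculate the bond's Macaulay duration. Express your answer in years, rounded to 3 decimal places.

5.895 years

Periodic yield y = 0.106. Discount each cash flow and weight by its year:
  t   CF        PV=CF/(1+0.106)^t    t·PV
  1         2.50         2.2604         2.2604
  2         2.50         2.0438         4.0875
  3         2.50         1.8479         5.5437
  4         2.50         1.6708         6.6831
  5         2.50         1.5107         7.5533
  6       502.50       274.5398     1,647.2388
  Σ                    283.8733     1,673.3667
Price P = Σ PV = 283.8733.
Macaulay duration = Σ(t·PV) / P = 1,673.3667 / 283.8733 = 5.89477 years.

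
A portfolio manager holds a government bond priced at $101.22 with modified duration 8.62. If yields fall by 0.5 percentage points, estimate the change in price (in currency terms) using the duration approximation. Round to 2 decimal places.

Duration approximation: ΔP/P ≈ -D_mod · Δy = -8.62 × (-0.005) = +0.043100.
ΔP ≈ 101.22 × (+0.043100) = +4.362582.

+$4.36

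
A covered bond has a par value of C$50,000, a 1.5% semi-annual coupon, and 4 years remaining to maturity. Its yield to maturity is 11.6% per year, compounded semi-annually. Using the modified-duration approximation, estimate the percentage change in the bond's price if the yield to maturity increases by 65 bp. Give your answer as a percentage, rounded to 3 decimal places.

-2.377%

Periodic yield y = 0.058. Modified duration first:
  t   CF        PV=CF/(1+0.058)^t    t·PV
  1       375.00       354.4423       354.4423
  2       375.00       335.0117       670.0233
  3       375.00       316.6462       949.9386
  4       375.00       299.2875     1,197.1501
  5       375.00       282.8804     1,414.4022
  6       375.00       267.3728     1,604.2369
  7       375.00       252.7153     1,769.0073
  8    50,375.00    32,087.0446   256,696.3566
  Σ                 34,195.4009   264,655.5574
P = 34,195.4009; D_Mac = 7.73951 half-year periods = 3.86975 yrs; D_mod = 3.86975/(1+0.058) = 3.65761 yrs.
ΔP/P ≈ -D_mod · Δy = -3.65761 × (+0.0065) = -0.023774 = -2.3774%.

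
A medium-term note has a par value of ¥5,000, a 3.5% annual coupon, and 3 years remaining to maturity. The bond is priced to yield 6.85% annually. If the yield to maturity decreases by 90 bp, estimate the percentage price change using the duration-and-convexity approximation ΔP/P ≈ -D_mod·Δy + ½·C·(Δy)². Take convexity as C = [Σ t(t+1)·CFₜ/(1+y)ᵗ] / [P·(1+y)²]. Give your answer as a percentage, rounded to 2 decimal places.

With y = 0.0685:
  t   CF        PV=CF/(1+0.0685)^t    t·PV        t(t+1)·PV
  1       175.00       163.7810       163.7810         327.5620
  2       175.00       153.2812       306.5625         919.6874
  3     5,175.00     4,242.1574    12,726.4721      50,905.8884
  Σ                  4,559.2196    13,196.8156      52,153.1378
P = 4,559.2196; D_Mac = 2.89453 yrs; D_mod = 2.70897 yrs; C = 10.01938.
Duration effect: -2.70897 × (-0.009) = +0.024381
Convexity effect: 0.5 × 10.01938 × (-0.009)² = +0.0004058
ΔP/P ≈ +0.024381 + 0.0004058 = +0.024787 = +2.4787%.

+2.48%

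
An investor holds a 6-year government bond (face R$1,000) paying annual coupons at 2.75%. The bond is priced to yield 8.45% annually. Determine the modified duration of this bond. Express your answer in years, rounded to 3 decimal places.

Periodic yield y = 0.0845. First find Macaulay duration:
  t   CF        PV=CF/(1+0.0845)^t    t·PV
  1        27.50        25.3573        25.3573
  2        27.50        23.3816        46.7631
  3        27.50        21.5598        64.6793
  4        27.50        19.8799        79.5196
  5        27.50        18.3309        91.6547
  6     1,027.50       631.5453     3,789.2717
  Σ                    740.0548     4,097.2458
P = 740.0548; Macaulay duration = 4,097.2458 / 740.0548 = 5.53641 years.
Modified duration = D_Mac / (1 + y) = 5.53641 / 1.0845 = 5.10503 years.

5.105 years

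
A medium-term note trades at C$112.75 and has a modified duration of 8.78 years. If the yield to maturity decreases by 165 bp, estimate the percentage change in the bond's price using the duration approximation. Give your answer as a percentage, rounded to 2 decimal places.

+14.49%

Duration approximation: ΔP/P ≈ -D_mod · Δy = -8.78 × (-0.0165) = +0.144870.
As a percentage: +14.4870%.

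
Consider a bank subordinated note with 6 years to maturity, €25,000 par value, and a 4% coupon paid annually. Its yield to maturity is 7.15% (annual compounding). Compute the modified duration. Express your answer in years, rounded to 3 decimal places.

5.037 years

Periodic yield y = 0.0715. First find Macaulay duration:
  t   CF        PV=CF/(1+0.0715)^t    t·PV
  1     1,000.00       933.2711       933.2711
  2     1,000.00       870.9950     1,741.9899
  3     1,000.00       812.8745     2,438.6234
  4     1,000.00       758.6322     3,034.5290
  5     1,000.00       708.0096     3,540.0478
  6    26,000.00    17,179.8867   103,079.3203
  Σ                 21,263.6691   114,767.7815
P = 21,263.6691; Macaulay duration = 114,767.7815 / 21,263.6691 = 5.39736 years.
Modified duration = D_Mac / (1 + y) = 5.39736 / 1.0715 = 5.03720 years.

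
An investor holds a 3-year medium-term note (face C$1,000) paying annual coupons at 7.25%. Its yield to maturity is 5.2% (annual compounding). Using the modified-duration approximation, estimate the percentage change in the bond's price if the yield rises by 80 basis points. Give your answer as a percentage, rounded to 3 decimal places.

Periodic yield y = 0.052. Modified duration first:
  t   CF        PV=CF/(1+0.052)^t    t·PV
  1        72.50        68.9163        68.9163
  2        72.50        65.5098       131.0197
  3     1,072.50       921.1918     2,763.5755
  Σ                  1,055.6180     2,963.5115
P = 1,055.6180; D_Mac = 2.80737 yrs; D_mod = 2.80737/(1+0.052) = 2.66860 yrs.
ΔP/P ≈ -D_mod · Δy = -2.66860 × (+0.008) = -0.021349 = -2.1349%.

-2.135%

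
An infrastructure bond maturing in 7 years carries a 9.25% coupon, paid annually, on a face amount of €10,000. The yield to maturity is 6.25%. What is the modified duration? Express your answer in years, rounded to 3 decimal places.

5.249 years

Periodic yield y = 0.0625. First find Macaulay duration:
  t   CF        PV=CF/(1+0.0625)^t    t·PV
  1       925.00       870.5882       870.5882
  2       925.00       819.3772     1,638.7543
  3       925.00       771.1785     2,313.5355
  4       925.00       725.8151     2,903.2603
  5       925.00       683.1201     3,415.6003
  6       925.00       642.9365     3,857.6192
  7    10,925.00     7,146.9192    50,028.4347
  Σ                 11,659.9348    65,027.7925
P = 11,659.9348; Macaulay duration = 65,027.7925 / 11,659.9348 = 5.57703 years.
Modified duration = D_Mac / (1 + y) = 5.57703 / 1.0625 = 5.24897 years.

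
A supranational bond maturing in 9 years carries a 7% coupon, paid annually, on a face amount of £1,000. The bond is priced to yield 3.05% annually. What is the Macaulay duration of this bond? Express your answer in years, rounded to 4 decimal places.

Periodic yield y = 0.0305. Discount each cash flow and weight by its year:
  t   CF        PV=CF/(1+0.0305)^t    t·PV
  1        70.00        67.9282        67.9282
  2        70.00        65.9177       131.8354
  3        70.00        63.9667       191.9001
  4        70.00        62.0735       248.2939
  5        70.00        60.2363       301.1813
  6        70.00        58.4534       350.7206
  7        70.00        56.7234       397.0636
  8        70.00        55.0445       440.3561
  9     1,070.00       816.4918     7,348.4259
  Σ                  1,306.8355     9,477.7053
Price P = Σ PV = 1,306.8355.
Macaulay duration = Σ(t·PV) / P = 9,477.7053 / 1,306.8355 = 7.25241 years.

7.2524 years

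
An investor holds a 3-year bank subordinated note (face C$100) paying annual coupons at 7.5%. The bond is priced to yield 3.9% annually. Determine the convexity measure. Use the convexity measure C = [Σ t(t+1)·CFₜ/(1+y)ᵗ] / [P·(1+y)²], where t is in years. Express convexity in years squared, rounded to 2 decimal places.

10.16

With y = 0.039:
  t   CF        PV=CF/(1+0.039)^t    t·PV        t(t+1)·PV
  1         7.50         7.2185         7.2185          14.4370
  2         7.50         6.9475        13.8951          41.6852
  3       107.50        95.8433       287.5299       1,150.1198
  Σ                    110.0093       308.6435       1,206.2419
P = 110.0093.
Convexity = Σ t(t+1)·PV / [P·(1+y)²] = 1,206.2419 / (110.0093 × 1.079521) = 10.15720.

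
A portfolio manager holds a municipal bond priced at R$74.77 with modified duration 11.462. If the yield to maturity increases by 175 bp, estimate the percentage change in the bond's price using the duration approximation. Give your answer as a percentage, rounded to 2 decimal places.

-20.06%

Duration approximation: ΔP/P ≈ -D_mod · Δy = -11.462 × (+0.0175) = -0.200585.
As a percentage: -20.0585%.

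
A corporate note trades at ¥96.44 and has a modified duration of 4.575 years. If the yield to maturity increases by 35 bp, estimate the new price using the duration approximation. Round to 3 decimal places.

Duration approximation: ΔP/P ≈ -D_mod · Δy = -4.575 × (+0.0035) = -0.0160125.
New price ≈ 96.44 × (1 - 0.0160125) = 94.8957545.

¥94.896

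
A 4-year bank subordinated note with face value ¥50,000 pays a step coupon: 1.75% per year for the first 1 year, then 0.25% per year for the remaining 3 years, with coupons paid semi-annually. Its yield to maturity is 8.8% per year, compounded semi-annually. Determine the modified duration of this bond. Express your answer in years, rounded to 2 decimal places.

Periodic yield y = 0.044. First find Macaulay duration:
  t   CF        PV=CF/(1+0.044)^t    t·PV
  1       437.50       419.0613       419.0613
  2       437.50       401.3997       802.7994
  3        62.50        54.9261       164.7782
  4        62.50        52.6112       210.4447
  5        62.50        50.3938       251.9692
  6        62.50        48.2700       289.6198
  7        62.50        46.2356       323.6492
  8    50,062.50    35,473.8679   283,790.9430
  Σ                 36,546.7656   286,253.2649
P = 36,546.7656; Macaulay duration = 286,253.2649 / 36,546.7656 = 7.83252 half-year periods = 3.91626 years.
Modified duration = D_Mac / (1 + y) = 3.91626 / 1.044 = 3.75121 years.

3.75 years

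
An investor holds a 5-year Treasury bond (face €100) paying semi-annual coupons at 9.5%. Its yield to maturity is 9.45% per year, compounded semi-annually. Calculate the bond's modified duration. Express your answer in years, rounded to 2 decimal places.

Periodic yield y = 0.04725. First find Macaulay duration:
  t   CF        PV=CF/(1+0.04725)^t    t·PV
  1         4.75         4.5357         4.5357
  2         4.75         4.3310         8.6621
  3         4.75         4.1356        12.4069
  4         4.75         3.9490        15.7962
  5         4.75         3.7709        18.8544
  6         4.75         3.6007        21.6044
  7         4.75         3.4383        24.0679
  8         4.75         3.2831        26.2652
  9         4.75         3.1350        28.2152
  10      104.75        66.0162       660.1617
  Σ                    100.1956       820.5697
P = 100.1956; Macaulay duration = 820.5697 / 100.1956 = 8.18967 half-year periods = 4.09484 years.
Modified duration = D_Mac / (1 + y) = 4.09484 / 1.04725 = 3.91009 years.

3.91 years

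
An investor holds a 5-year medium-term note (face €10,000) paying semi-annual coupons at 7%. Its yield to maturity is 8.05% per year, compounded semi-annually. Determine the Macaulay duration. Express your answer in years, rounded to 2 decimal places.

Periodic yield y = 0.04025. Discount each cash flow and weight by its period:
  t   CF        PV=CF/(1+0.04025)^t    t·PV
  1       350.00       336.4576       336.4576
  2       350.00       323.4392       646.8783
  3       350.00       310.9244       932.7733
  4       350.00       298.8940     1,195.5759
  5       350.00       287.3290     1,436.6449
  6       350.00       276.2115     1,657.2688
  7       350.00       265.5241     1,858.6688
  8       350.00       255.2503     2,042.0023
  9       350.00       245.3740     2,208.3659
  10   10,350.00     6,975.3034    69,753.0344
  Σ                  9,574.7074    82,067.6702
Price P = Σ PV = 9,574.7074.
Macaulay duration = Σ(t·PV) / P = 82,067.6702 / 9,574.7074 = 8.57130 half-year periods.
In years: 8.57130 / 2 = 4.28565 years.

4.29 years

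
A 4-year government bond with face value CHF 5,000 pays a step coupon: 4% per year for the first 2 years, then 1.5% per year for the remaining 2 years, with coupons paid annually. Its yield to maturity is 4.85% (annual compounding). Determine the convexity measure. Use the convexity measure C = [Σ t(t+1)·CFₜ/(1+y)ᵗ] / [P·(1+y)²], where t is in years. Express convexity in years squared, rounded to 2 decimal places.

16.92

With y = 0.0485:
  t   CF        PV=CF/(1+0.0485)^t    t·PV        t(t+1)·PV
  1       200.00       190.7487       190.7487         381.4974
  2       200.00       181.9253       363.8506       1,091.5519
  3        75.00        65.0663       195.1988         780.7953
  4     5,075.00     4,199.1589    16,796.6355      83,983.1777
  Σ                  4,636.8992    17,546.4337      86,237.0222
P = 4,636.8992.
Convexity = Σ t(t+1)·PV / [P·(1+y)²] = 86,237.0222 / (4,636.8992 × 1.099352) = 16.91723.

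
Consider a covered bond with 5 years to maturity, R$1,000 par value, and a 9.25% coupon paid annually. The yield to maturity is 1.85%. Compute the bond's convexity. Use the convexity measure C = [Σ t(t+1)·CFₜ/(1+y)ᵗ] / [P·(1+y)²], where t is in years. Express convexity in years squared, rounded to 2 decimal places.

With y = 0.0185:
  t   CF        PV=CF/(1+0.0185)^t    t·PV        t(t+1)·PV
  1        92.50        90.8198        90.8198         181.6397
  2        92.50        89.1702       178.3404         535.0211
  3        92.50        87.5505       262.6515       1,050.6060
  4        92.50        85.9602       343.8409       1,719.2047
  5     1,092.50       996.8189     4,984.0947      29,904.5680
  Σ                  1,350.3197     5,859.7473      33,391.0395
P = 1,350.3197.
Convexity = Σ t(t+1)·PV / [P·(1+y)²] = 33,391.0395 / (1,350.3197 × 1.037342) = 23.83808.

23.84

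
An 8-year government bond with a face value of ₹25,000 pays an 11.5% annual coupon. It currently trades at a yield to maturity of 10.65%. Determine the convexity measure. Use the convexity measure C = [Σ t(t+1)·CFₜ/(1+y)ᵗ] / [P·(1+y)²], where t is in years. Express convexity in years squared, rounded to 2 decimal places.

36.71

With y = 0.1065:
  t   CF        PV=CF/(1+0.1065)^t    t·PV        t(t+1)·PV
  1     2,875.00     2,598.2829     2,598.2829       5,196.5657
  2     2,875.00     2,348.1996     4,696.3992      14,089.1977
  3     2,875.00     2,122.1867     6,366.5602      25,466.2407
  4     2,875.00     1,917.9275     7,671.7098      38,358.5491
  5     2,875.00     1,733.3280     8,666.6401      51,999.8406
  6     2,875.00     1,566.4962     9,398.9771      65,792.8395
  7     2,875.00     1,415.7218     9,910.0526      79,280.4211
  8    27,875.00    12,405.1931    99,241.5450     893,173.9053
  Σ                 26,107.3358   148,550.1669   1,173,357.5597
P = 26,107.3358.
Convexity = Σ t(t+1)·PV / [P·(1+y)²] = 1,173,357.5597 / (26,107.3358 × 1.224342) = 36.70836.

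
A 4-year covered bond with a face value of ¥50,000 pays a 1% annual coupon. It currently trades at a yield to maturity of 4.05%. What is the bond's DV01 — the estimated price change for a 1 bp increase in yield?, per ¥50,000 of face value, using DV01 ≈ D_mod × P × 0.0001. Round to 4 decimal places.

¥16.8260

Periodic yield y = 0.0405.
  t   CF        PV=CF/(1+0.0405)^t    t·PV
  1       500.00       480.5382       480.5382
  2       500.00       461.8339       923.6679
  3       500.00       443.8577     1,331.5731
  4    50,500.00    43,084.6967   172,338.7868
  Σ                 44,470.9265   175,074.5659
P = 44,470.9265; D_Mac = 3.93683 yrs; D_mod = 3.78360 yrs.
DV01 ≈ 3.78360 × 44,470.9265 × 0.0001 = 16.826003.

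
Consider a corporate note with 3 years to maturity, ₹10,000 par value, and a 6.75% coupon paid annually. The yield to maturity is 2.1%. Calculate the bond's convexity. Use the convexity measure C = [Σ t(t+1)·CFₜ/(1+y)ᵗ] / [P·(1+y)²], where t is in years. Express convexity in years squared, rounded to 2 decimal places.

10.62

With y = 0.021:
  t   CF        PV=CF/(1+0.021)^t    t·PV        t(t+1)·PV
  1       675.00       661.1166       661.1166       1,322.2331
  2       675.00       647.5187     1,295.0373       3,885.1120
  3    10,675.00    10,029.7627    30,089.2881     120,357.1523
  Σ                 11,338.3979    32,045.4419     125,564.4973
P = 11,338.3979.
Convexity = Σ t(t+1)·PV / [P·(1+y)²] = 125,564.4973 / (11,338.3979 × 1.042441) = 10.62340.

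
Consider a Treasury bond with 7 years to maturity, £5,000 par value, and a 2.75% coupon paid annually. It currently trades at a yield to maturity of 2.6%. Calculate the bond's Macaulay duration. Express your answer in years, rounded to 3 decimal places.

Periodic yield y = 0.026. Discount each cash flow and weight by its year:
  t   CF        PV=CF/(1+0.026)^t    t·PV
  1       137.50       134.0156       134.0156
  2       137.50       130.6195       261.2390
  3       137.50       127.3094       381.9283
  4       137.50       124.0833       496.3331
  5       137.50       120.9389       604.6943
  6       137.50       117.8741       707.2448
  7     5,137.50     4,292.5989    30,048.1923
  Σ                  5,047.4397    32,633.6474
Price P = Σ PV = 5,047.4397.
Macaulay duration = Σ(t·PV) / P = 32,633.6474 / 5,047.4397 = 6.46539 years.

6.465 years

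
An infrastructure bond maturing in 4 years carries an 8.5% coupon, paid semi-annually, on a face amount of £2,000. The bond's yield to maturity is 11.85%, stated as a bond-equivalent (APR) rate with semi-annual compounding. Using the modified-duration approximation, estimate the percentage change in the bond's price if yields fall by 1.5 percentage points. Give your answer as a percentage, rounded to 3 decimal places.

+4.869%

Periodic yield y = 0.05925. Modified duration first:
  t   CF        PV=CF/(1+0.05925)^t    t·PV
  1        85.00        80.2455        80.2455
  2        85.00        75.7569       151.5137
  3        85.00        71.5193       214.5580
  4        85.00        67.5188       270.0754
  5        85.00        63.7421       318.7106
  6        85.00        60.1767       361.0600
  7        85.00        56.8106       397.6744
  8     2,085.00     1,315.5831    10,524.6646
  Σ                  1,791.3530    12,318.5022
P = 1,791.3530; D_Mac = 6.87665 half-year periods = 3.43832 yrs; D_mod = 3.43832/(1+0.05925) = 3.24600 yrs.
ΔP/P ≈ -D_mod · Δy = -3.24600 × (-0.015) = +0.048690 = +4.8690%.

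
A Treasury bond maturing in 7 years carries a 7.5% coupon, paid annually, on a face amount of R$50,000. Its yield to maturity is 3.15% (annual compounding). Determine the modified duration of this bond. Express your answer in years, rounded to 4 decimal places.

Periodic yield y = 0.0315. First find Macaulay duration:
  t   CF        PV=CF/(1+0.0315)^t    t·PV
  1     3,750.00     3,635.4823     3,635.4823
  2     3,750.00     3,524.4618     7,048.9235
  3     3,750.00     3,416.8316    10,250.4947
  4     3,750.00     3,312.4882    13,249.9528
  5     3,750.00     3,211.3313    16,056.6563
  6     3,750.00     3,113.2635    18,679.5807
  7    53,750.00    43,260.7299   302,825.1092
  Σ                 63,474.5884   371,746.1995
P = 63,474.5884; Macaulay duration = 371,746.1995 / 63,474.5884 = 5.85661 years.
Modified duration = D_Mac / (1 + y) = 5.85661 / 1.0315 = 5.67776 years.

5.6778 years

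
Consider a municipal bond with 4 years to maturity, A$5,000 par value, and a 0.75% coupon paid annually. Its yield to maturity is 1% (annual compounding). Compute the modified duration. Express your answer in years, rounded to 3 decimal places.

Periodic yield y = 0.01. First find Macaulay duration:
  t   CF        PV=CF/(1+0.01)^t    t·PV
  1        37.50        37.1287        37.1287
  2        37.50        36.7611        73.5222
  3        37.50        36.3971       109.1914
  4     5,037.50     4,840.9385    19,363.7539
  Σ                  4,951.2254    19,583.5962
P = 4,951.2254; Macaulay duration = 19,583.5962 / 4,951.2254 = 3.95530 years.
Modified duration = D_Mac / (1 + y) = 3.95530 / 1.01 = 3.91614 years.

3.916 years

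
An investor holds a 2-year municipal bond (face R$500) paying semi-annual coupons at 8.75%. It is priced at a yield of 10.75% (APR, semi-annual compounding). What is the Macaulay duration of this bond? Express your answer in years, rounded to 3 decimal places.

1.875 years

Periodic yield y = 0.05375. Discount each cash flow and weight by its period:
  t   CF        PV=CF/(1+0.05375)^t    t·PV
  1       21.875        20.7592        20.7592
  2       21.875        19.7003        39.4006
  3       21.875        18.6954        56.0863
  4      521.875       423.2687     1,693.0748
  Σ                    482.4236     1,809.3208
Price P = Σ PV = 482.4236.
Macaulay duration = Σ(t·PV) / P = 1,809.3208 / 482.4236 = 3.75048 half-year periods.
In years: 3.75048 / 2 = 1.87524 years.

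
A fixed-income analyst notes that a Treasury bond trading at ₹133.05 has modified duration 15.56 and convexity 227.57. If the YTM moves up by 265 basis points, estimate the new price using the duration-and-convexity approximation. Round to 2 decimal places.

₹88.82

Duration effect: -D_mod·Δy = -15.56 × (+0.0265) = -0.412340
Convexity effect: ½·C·(Δy)² = 0.5 × 227.57 × (0.0265)² = +0.07990551625
ΔP/P ≈ -0.412340 + 0.07990551625 = -0.33243448375
New price ≈ 133.05 × (1 - 0.33243448375) = 88.8195919370625.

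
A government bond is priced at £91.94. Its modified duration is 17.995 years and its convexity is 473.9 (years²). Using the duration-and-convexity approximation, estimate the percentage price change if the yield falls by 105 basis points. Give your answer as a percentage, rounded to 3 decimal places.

Duration effect: -D_mod·Δy = -17.995 × (-0.0105) = +0.1889475
Convexity effect: ½·C·(Δy)² = 0.5 × 473.9 × (-0.0105)² = +0.0261237375
ΔP/P ≈ +0.1889475 + 0.0261237375 = +0.2150712375
= +21.50712375%.

+21.507%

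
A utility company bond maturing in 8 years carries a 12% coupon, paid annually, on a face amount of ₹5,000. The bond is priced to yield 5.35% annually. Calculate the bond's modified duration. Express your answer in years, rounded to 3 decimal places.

5.670 years

Periodic yield y = 0.0535. First find Macaulay duration:
  t   CF        PV=CF/(1+0.0535)^t    t·PV
  1       600.00       569.5301       569.5301
  2       600.00       540.6076     1,081.2153
  3       600.00       513.1539     1,539.4617
  4       600.00       487.0943     1,948.3774
  5       600.00       462.3582     2,311.7909
  6       600.00       438.8782     2,633.2692
  7       600.00       416.5906     2,916.1342
  8     5,600.00     3,690.7252    29,525.8014
  Σ                  7,118.9382    42,525.5803
P = 7,118.9382; Macaulay duration = 42,525.5803 / 7,118.9382 = 5.97358 years.
Modified duration = D_Mac / (1 + y) = 5.97358 / 1.0535 = 5.67023 years.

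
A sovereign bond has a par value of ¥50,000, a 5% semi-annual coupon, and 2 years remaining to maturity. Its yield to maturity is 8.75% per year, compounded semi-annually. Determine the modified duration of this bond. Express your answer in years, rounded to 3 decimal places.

Periodic yield y = 0.04375. First find Macaulay duration:
  t   CF        PV=CF/(1+0.04375)^t    t·PV
  1     1,250.00     1,197.6048     1,197.6048
  2     1,250.00     1,147.4058     2,294.8116
  3     1,250.00     1,099.3109     3,297.9328
  4    51,250.00    43,182.5133   172,730.0533
  Σ                 46,626.8348   179,520.4025
P = 46,626.8348; Macaulay duration = 179,520.4025 / 46,626.8348 = 3.85015 half-year periods = 1.92508 years.
Modified duration = D_Mac / (1 + y) = 1.92508 / 1.04375 = 1.84438 years.

1.844 years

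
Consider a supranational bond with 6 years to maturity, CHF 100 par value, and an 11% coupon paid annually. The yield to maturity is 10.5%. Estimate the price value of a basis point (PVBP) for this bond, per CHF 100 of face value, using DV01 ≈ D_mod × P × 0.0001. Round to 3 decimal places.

CHF 0.044

Periodic yield y = 0.105.
  t   CF        PV=CF/(1+0.105)^t    t·PV
  1        11.00         9.9548         9.9548
  2        11.00         9.0088        18.0176
  3        11.00         8.1528        24.4583
  4        11.00         7.3781        29.5123
  5        11.00         6.6770        33.3850
  6       111.00        60.9746       365.8479
  Σ                    102.1461       481.1760
P = 102.1461; D_Mac = 4.71066 yrs; D_mod = 4.26304 yrs.
DV01 ≈ 4.26304 × 102.1461 × 0.0001 = 0.043545.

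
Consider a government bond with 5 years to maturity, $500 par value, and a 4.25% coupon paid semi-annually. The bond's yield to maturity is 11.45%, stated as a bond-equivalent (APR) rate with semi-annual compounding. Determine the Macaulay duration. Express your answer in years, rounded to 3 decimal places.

4.463 years

Periodic yield y = 0.05725. Discount each cash flow and weight by its period:
  t   CF        PV=CF/(1+0.05725)^t    t·PV
  1       10.625        10.0497        10.0497
  2       10.625         9.5055        19.0109
  3       10.625         8.9907        26.9722
  4       10.625         8.5039        34.0156
  5       10.625         8.0434        40.2171
  6       10.625         7.6079        45.6472
  7       10.625         7.1959        50.3713
  8       10.625         6.8062        54.4499
  9       10.625         6.4377        57.9392
  10     510.625       292.6342     2,926.3424
  Σ                    365.7751     3,265.0155
Price P = Σ PV = 365.7751.
Macaulay duration = Σ(t·PV) / P = 3,265.0155 / 365.7751 = 8.92629 half-year periods.
In years: 8.92629 / 2 = 4.46315 years.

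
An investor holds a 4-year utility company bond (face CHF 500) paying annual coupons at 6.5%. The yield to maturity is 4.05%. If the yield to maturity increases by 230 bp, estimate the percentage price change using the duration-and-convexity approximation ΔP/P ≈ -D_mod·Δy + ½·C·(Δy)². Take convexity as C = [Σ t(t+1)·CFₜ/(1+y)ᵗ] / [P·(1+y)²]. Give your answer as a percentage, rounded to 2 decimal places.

-7.67%

With y = 0.0405:
  t   CF        PV=CF/(1+0.0405)^t    t·PV        t(t+1)·PV
  1        32.50        31.2350        31.2350          62.4700
  2        32.50        30.0192        60.0384         180.1152
  3        32.50        28.8507        86.5522         346.2090
  4       532.50       454.3089     1,817.2357       9,086.1786
  Σ                    544.4139     1,995.0614       9,674.9728
P = 544.4139; D_Mac = 3.66460 yrs; D_mod = 3.52196 yrs; C = 16.41483.
Duration effect: -3.52196 × (+0.023) = -0.081005
Convexity effect: 0.5 × 16.41483 × (0.023)² = +0.0043417
ΔP/P ≈ -0.081005 + 0.0043417 = -0.076663 = -7.6663%.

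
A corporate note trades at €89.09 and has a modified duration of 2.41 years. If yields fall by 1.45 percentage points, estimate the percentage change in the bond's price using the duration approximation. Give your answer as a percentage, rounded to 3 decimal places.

+3.495%

Duration approximation: ΔP/P ≈ -D_mod · Δy = -2.41 × (-0.0145) = +0.034945.
As a percentage: +3.4945%.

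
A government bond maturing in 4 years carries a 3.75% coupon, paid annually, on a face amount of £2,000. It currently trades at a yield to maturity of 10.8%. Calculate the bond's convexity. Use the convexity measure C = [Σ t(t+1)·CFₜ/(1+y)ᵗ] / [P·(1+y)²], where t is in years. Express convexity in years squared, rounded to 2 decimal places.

14.98

With y = 0.108:
  t   CF        PV=CF/(1+0.108)^t    t·PV        t(t+1)·PV
  1        75.00        67.6895        67.6895         135.3791
  2        75.00        61.0916       122.1833         366.5498
  3        75.00        55.1369       165.4106         661.6422
  4     2,075.00     1,376.7626     5,507.0504      27,535.2520
  Σ                  1,560.6806     5,862.3338      28,698.8231
P = 1,560.6806.
Convexity = Σ t(t+1)·PV / [P·(1+y)²] = 28,698.8231 / (1,560.6806 × 1.227664) = 14.97858.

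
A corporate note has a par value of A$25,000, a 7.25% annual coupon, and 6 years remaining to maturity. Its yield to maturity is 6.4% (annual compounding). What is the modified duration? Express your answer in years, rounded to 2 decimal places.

4.79 years

Periodic yield y = 0.064. First find Macaulay duration:
  t   CF        PV=CF/(1+0.064)^t    t·PV
  1     1,812.50     1,703.4774     1,703.4774
  2     1,812.50     1,601.0126     3,202.0253
  3     1,812.50     1,504.7111     4,514.1334
  4     1,812.50     1,414.2022     5,656.8087
  5     1,812.50     1,329.1374     6,645.6870
  6    26,812.50    18,479.3862   110,876.3172
  Σ                 26,031.9270   132,598.4489
P = 26,031.9270; Macaulay duration = 132,598.4489 / 26,031.9270 = 5.09369 years.
Modified duration = D_Mac / (1 + y) = 5.09369 / 1.064 = 4.78730 years.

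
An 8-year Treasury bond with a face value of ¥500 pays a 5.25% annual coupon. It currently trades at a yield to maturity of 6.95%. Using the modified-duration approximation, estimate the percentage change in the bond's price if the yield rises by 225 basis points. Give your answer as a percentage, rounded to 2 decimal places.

Periodic yield y = 0.0695. Modified duration first:
  t   CF        PV=CF/(1+0.0695)^t    t·PV
  1        26.25        24.5442        24.5442
  2        26.25        22.9492        45.8984
  3        26.25        21.4579        64.3737
  4        26.25        20.0635        80.2539
  5        26.25        18.7597        93.7984
  6        26.25        17.5406       105.2436
  7        26.25        16.4008       114.8053
  8       526.25       307.4297     2,459.4375
  Σ                    449.1455     2,988.3549
P = 449.1455; D_Mac = 6.65342 yrs; D_mod = 6.65342/(1+0.0695) = 6.22106 yrs.
ΔP/P ≈ -D_mod · Δy = -6.22106 × (+0.0225) = -0.139974 = -13.9974%.

-14.00%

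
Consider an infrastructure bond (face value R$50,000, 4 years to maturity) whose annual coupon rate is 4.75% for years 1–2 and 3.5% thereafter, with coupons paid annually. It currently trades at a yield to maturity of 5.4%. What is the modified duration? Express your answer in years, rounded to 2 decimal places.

Periodic yield y = 0.054. First find Macaulay duration:
  t   CF        PV=CF/(1+0.054)^t    t·PV
  1     2,375.00     2,253.3207     2,253.3207
  2     2,375.00     2,137.8754     4,275.7508
  3     1,750.00     1,494.5698     4,483.7095
  4    51,750.00    41,932.2253   167,728.9012
  Σ                 47,817.9912   178,741.6823
P = 47,817.9912; Macaulay duration = 178,741.6823 / 47,817.9912 = 3.73796 years.
Modified duration = D_Mac / (1 + y) = 3.73796 / 1.054 = 3.54645 years.

3.55 years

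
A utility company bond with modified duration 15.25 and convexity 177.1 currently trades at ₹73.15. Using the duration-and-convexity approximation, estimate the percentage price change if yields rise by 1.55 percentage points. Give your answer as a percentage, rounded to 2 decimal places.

Duration effect: -D_mod·Δy = -15.25 × (+0.0155) = -0.236375
Convexity effect: ½·C·(Δy)² = 0.5 × 177.1 × (0.0155)² = +0.0212741375
ΔP/P ≈ -0.236375 + 0.0212741375 = -0.2151008625
= -21.51008625%.

-21.51%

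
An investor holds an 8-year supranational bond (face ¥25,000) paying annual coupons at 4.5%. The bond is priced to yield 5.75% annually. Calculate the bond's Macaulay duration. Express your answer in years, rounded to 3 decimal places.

6.839 years

Periodic yield y = 0.0575. Discount each cash flow and weight by its year:
  t   CF        PV=CF/(1+0.0575)^t    t·PV
  1     1,125.00     1,063.8298     1,063.8298
  2     1,125.00     1,005.9856     2,011.9712
  3     1,125.00       951.2866     2,853.8599
  4     1,125.00       899.5618     3,598.2473
  5     1,125.00       850.6495     4,253.2474
  6     1,125.00       804.3967     4,826.3800
  7     1,125.00       760.6588     5,324.6116
  8    26,125.00    16,703.7234   133,629.7875
  Σ                 23,040.0922   157,561.9347
Price P = Σ PV = 23,040.0922.
Macaulay duration = Σ(t·PV) / P = 157,561.9347 / 23,040.0922 = 6.83860 years.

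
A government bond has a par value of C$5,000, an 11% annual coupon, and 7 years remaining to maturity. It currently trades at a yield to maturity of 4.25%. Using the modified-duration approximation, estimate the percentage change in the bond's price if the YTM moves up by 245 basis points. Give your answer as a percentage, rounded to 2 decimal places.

-12.98%

Periodic yield y = 0.0425. Modified duration first:
  t   CF        PV=CF/(1+0.0425)^t    t·PV
  1       550.00       527.5779       527.5779
  2       550.00       506.0700     1,012.1399
  3       550.00       485.4388     1,456.3164
  4       550.00       465.6487     1,862.5950
  5       550.00       446.6655     2,233.3273
  6       550.00       428.4561     2,570.7365
  7     5,550.00     4,147.2531    29,030.7715
  Σ                  7,007.1101    38,693.4646
P = 7,007.1101; D_Mac = 5.52203 yrs; D_mod = 5.52203/(1+0.0425) = 5.29691 yrs.
ΔP/P ≈ -D_mod · Δy = -5.29691 × (+0.0245) = -0.129774 = -12.9774%.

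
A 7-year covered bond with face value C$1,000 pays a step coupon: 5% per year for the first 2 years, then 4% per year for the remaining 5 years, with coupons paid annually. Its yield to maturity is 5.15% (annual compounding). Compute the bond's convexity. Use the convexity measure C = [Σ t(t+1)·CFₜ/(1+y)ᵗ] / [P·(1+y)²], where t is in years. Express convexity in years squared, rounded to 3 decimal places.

With y = 0.0515:
  t   CF        PV=CF/(1+0.0515)^t    t·PV        t(t+1)·PV
  1        50.00        47.5511        47.5511          95.1022
  2        50.00        45.2222        90.4444         271.3331
  3        40.00        34.4058       103.2175         412.8701
  4        40.00        32.7207       130.8829         654.4144
  5        40.00        31.1181       155.5907         933.5441
  6        40.00        29.5940       177.5643       1,242.9499
  7     1,040.00       731.7596     5,122.3169      40,978.5349
  Σ                    952.3716     5,827.5677      44,588.7488
P = 952.3716.
Convexity = Σ t(t+1)·PV / [P·(1+y)²] = 44,588.7488 / (952.3716 × 1.105652) = 42.34482.

42.345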